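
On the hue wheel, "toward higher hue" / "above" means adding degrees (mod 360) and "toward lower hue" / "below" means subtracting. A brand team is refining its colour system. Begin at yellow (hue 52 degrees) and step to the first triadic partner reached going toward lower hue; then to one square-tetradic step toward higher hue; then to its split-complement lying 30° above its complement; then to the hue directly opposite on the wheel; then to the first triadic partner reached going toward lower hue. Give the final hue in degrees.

triadic ↓ −120°: 52 − 120 = -68 → -68 + 360 = 292°
square ↑ +90°: 292 + 90 = 382 → 382 − 360 = 22°
split-comp 30° ↑ +210°: 22 + 210 = 232°
complement +180°: 232 + 180 = 412 → 412 − 360 = 52°
triadic ↓ −120°: 52 − 120 = -68 → -68 + 360 = 292°

292°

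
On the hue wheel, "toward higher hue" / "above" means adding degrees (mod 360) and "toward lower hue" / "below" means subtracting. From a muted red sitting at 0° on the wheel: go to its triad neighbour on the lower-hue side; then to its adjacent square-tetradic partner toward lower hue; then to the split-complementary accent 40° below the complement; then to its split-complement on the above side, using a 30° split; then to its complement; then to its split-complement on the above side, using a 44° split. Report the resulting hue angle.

−120° (triadic ↓): 0 − 120 = -120 → -120 + 360 = 240°
−90° (square ↓): 240 − 90 = 150°
+140° (split-comp 40° ↓): 150 + 140 = 290°
+210° (split-comp 30° ↑): 290 + 210 = 500 → 500 − 360 = 140°
+180° (complement): 140 + 180 = 320°
+224° (split-comp 44° ↑): 320 + 224 = 544 → 544 − 360 = 184°

184°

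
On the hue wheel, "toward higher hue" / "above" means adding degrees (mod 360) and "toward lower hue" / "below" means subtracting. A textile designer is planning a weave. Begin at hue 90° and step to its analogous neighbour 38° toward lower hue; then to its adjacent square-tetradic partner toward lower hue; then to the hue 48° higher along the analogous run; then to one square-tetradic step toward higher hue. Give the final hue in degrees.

100°

−38° (analog 38° ↓): 90 − 38 = 52°
−90° (square ↓): 52 − 90 = -38 → -38 + 360 = 322°
+48° (analog 48° ↑): 322 + 48 = 370 → 370 − 360 = 10°
+90° (square ↑): 10 + 90 = 100°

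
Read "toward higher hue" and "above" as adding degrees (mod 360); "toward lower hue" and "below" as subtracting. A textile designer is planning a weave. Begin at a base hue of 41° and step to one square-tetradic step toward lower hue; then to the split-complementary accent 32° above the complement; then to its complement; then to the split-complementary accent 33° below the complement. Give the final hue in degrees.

41 − 90 = -49 → -49 + 360 = 311°   (square ↓)
311 + 212 = 523 → 523 − 360 = 163°   (split-comp 32° ↑)
163 + 180 = 343°   (complement)
343 + 147 = 490 → 490 − 360 = 130°   (split-comp 33° ↓)

130°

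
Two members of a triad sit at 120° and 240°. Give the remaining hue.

0°

A triad spaces three hues 120° apart.
The full set is {0°, 120°, 240°}.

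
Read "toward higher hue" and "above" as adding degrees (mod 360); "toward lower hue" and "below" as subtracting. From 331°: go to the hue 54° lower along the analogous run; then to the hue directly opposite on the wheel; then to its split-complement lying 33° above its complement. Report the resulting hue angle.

310°

331 − 54 = 277°   (analog 54° ↓)
277 + 180 = 457 → 457 − 360 = 97°   (complement)
97 + 213 = 310°   (split-comp 33° ↑)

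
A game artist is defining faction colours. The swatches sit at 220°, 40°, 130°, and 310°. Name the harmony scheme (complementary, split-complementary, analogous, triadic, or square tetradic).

square tetradic

Sort the hues: 40°, 130°, 220°, 310°.
Successive gaps around the wheel: 90°, 90°, 90°, 90°.
Four hues every 90° form a square tetradic scheme.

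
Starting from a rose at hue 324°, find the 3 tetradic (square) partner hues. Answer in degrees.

A square tetradic scheme places four hues every 90°.
324 + 90 = 414 → 414 − 360 = 54°
324 + 180 = 504 → 504 − 360 = 144°
324 + 270 = 594 → 594 − 360 = 234°

54°, 144°, and 234°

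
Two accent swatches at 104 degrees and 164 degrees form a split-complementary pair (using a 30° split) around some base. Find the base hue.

314°

The accents sit 30° either side of the complement, so the complement is their short-arc midpoint on the wheel.
Short-arc midpoint of 104° and 164°: 134°.
Base is 180° from the complement: 134 − 180 = -46 → -46 + 360 = 314°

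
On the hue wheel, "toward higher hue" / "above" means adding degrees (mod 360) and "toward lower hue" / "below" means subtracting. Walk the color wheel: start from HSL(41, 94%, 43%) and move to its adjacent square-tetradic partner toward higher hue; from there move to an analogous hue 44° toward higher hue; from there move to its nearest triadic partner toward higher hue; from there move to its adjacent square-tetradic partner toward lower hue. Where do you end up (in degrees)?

205°

41 + 90 = 131°   (square ↑)
131 + 44 = 175°   (analog 44° ↑)
175 + 120 = 295°   (triadic ↑)
295 − 90 = 205°   (square ↓)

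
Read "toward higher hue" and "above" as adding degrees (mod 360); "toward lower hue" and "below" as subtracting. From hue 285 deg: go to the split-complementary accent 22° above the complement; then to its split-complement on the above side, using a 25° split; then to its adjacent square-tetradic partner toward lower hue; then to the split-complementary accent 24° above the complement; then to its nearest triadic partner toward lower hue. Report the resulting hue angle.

326°

+202° (split-comp 22° ↑): 285 + 202 = 487 → 487 − 360 = 127°
+205° (split-comp 25° ↑): 127 + 205 = 332°
−90° (square ↓): 332 − 90 = 242°
+204° (split-comp 24° ↑): 242 + 204 = 446 → 446 − 360 = 86°
−120° (triadic ↓): 86 − 120 = -34 → -34 + 360 = 326°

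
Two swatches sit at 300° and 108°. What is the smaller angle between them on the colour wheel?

168°

|300 − 108| = 192.
The shorter arc is 360 − 192 = 168°.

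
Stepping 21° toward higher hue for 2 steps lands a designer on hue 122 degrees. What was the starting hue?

2 steps of 21° (toward higher hue) give a net shift of +42°.
Start = end − shift: 122 − 42 = 80°

80°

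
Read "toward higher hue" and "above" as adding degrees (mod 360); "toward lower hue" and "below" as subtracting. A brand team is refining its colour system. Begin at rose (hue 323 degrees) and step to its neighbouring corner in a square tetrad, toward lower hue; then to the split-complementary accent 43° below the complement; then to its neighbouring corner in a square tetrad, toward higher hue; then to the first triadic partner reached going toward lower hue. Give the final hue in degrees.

340°

−90° (square ↓): 323 − 90 = 233°
+137° (split-comp 43° ↓): 233 + 137 = 370 → 370 − 360 = 10°
+90° (square ↑): 10 + 90 = 100°
−120° (triadic ↓): 100 − 120 = -20 → -20 + 360 = 340°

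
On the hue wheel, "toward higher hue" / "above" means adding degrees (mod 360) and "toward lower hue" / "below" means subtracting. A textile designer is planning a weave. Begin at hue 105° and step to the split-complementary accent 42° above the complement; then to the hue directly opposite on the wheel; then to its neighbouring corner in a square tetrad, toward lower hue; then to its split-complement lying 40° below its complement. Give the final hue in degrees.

105 + 222 = 327°   (split-comp 42° ↑)
327 + 180 = 507 → 507 − 360 = 147°   (complement)
147 − 90 = 57°   (square ↓)
57 + 140 = 197°   (split-comp 40° ↓)

197°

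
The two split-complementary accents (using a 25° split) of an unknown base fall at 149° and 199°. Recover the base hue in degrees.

The accents sit 25° either side of the complement, so the complement is their short-arc midpoint on the wheel.
Short-arc midpoint of 149° and 199°: 174°.
Base is 180° from the complement: 174 − 180 = -6 → -6 + 360 = 354°

354°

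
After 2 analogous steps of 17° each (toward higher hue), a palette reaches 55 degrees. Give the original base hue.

2 steps of 17° (toward higher hue) give a net shift of +34°.
Start = end − shift: 55 − 34 = 21°

21°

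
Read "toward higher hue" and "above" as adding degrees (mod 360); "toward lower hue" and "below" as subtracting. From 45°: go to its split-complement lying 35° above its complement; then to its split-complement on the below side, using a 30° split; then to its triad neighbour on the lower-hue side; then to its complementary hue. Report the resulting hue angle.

split-comp 35° ↑ +215°: 45 + 215 = 260°
split-comp 30° ↓ +150°: 260 + 150 = 410 → 410 − 360 = 50°
triadic ↓ −120°: 50 − 120 = -70 → -70 + 360 = 290°
complement +180°: 290 + 180 = 470 → 470 − 360 = 110°

110°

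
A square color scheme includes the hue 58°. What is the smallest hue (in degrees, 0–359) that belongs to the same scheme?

A square tetradic scheme places four hues every 90°.
The full set through 58° is {58°, 148°, 238°, 328°}.

58°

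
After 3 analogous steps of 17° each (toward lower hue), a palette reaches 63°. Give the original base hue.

3 steps of 17° (toward lower hue) give a net shift of −51°.
Start = end − shift: 63 + 51 = 114°

114°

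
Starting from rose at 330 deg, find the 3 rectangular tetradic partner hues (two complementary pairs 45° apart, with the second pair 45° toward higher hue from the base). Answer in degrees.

A rectangular tetradic uses two complementary pairs 45° apart: offsets 0°, 45°, 180°, 225°.
330 + 45 = 375 → 375 − 360 = 15°
330 + 180 = 510 → 510 − 360 = 150°
330 + 225 = 555 → 555 − 360 = 195°

15°, 150° and 195°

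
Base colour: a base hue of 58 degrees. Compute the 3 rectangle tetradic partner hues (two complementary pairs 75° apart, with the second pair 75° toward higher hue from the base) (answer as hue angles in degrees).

58 + 75 = 133°
58 + 180 = 238°
58 + 255 = 313°

133°, 238° and 313°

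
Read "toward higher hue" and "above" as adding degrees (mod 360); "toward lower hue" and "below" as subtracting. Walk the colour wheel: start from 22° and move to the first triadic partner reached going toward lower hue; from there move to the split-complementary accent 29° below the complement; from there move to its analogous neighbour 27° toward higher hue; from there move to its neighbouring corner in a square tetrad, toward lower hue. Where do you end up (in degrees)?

22 − 120 = -98 → -98 + 360 = 262°   (triadic ↓)
262 + 151 = 413 → 413 − 360 = 53°   (split-comp 29° ↓)
53 + 27 = 80°   (analog 27° ↑)
80 − 90 = -10 → -10 + 360 = 350°   (square ↓)

350°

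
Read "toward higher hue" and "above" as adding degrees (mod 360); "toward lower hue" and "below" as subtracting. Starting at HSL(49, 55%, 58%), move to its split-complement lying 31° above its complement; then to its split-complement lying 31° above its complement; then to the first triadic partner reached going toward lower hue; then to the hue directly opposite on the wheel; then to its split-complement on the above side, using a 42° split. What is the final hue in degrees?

33°

49 + 211 = 260°   (split-comp 31° ↑)
260 + 211 = 471 → 471 − 360 = 111°   (split-comp 31° ↑)
111 − 120 = -9 → -9 + 360 = 351°   (triadic ↓)
351 + 180 = 531 → 531 − 360 = 171°   (complement)
171 + 222 = 393 → 393 − 360 = 33°   (split-comp 42° ↑)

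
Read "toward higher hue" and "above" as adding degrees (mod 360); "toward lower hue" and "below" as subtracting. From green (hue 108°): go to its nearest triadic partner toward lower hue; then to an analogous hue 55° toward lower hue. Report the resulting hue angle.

108 − 120 = -12 → -12 + 360 = 348°   (triadic ↓)
348 − 55 = 293°   (analog 55° ↓)

293°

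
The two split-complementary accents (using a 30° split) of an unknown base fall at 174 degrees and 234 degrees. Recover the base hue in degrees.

24°

The accents sit 30° either side of the complement, so the complement is their short-arc midpoint on the wheel.
Short-arc midpoint of 174° and 234°: 204°.
Base is 180° from the complement: 204 − 180 = 24°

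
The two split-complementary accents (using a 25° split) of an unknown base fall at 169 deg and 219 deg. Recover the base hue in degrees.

14°

The accents sit 25° either side of the complement, so the complement is their short-arc midpoint on the wheel.
Short-arc midpoint of 169° and 219°: 194°.
Base is 180° from the complement: 194 − 180 = 14°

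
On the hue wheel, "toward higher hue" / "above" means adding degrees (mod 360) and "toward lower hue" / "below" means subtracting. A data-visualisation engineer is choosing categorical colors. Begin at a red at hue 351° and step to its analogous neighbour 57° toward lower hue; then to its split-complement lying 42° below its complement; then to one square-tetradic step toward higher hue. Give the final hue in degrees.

−57° (analog 57° ↓): 351 − 57 = 294°
+138° (split-comp 42° ↓): 294 + 138 = 432 → 432 − 360 = 72°
+90° (square ↑): 72 + 90 = 162°

162°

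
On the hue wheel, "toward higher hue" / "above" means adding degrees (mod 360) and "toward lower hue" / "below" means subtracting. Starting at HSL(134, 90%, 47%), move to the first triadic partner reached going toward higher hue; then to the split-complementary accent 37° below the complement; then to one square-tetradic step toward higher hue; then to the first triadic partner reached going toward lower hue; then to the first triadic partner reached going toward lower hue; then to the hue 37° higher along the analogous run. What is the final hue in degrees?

284°

134 + 120 = 254°   (triadic ↑)
254 + 143 = 397 → 397 − 360 = 37°   (split-comp 37° ↓)
37 + 90 = 127°   (square ↑)
127 − 120 = 7°   (triadic ↓)
7 − 120 = -113 → -113 + 360 = 247°   (triadic ↓)
247 + 37 = 284°   (analog 37° ↑)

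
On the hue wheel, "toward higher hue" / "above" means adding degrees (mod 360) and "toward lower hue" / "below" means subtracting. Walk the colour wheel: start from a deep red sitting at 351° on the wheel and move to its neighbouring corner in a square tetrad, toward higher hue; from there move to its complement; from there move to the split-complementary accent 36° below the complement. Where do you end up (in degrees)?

45°

square ↑ +90°: 351 + 90 = 441 → 441 − 360 = 81°
complement +180°: 81 + 180 = 261°
split-comp 36° ↓ +144°: 261 + 144 = 405 → 405 − 360 = 45°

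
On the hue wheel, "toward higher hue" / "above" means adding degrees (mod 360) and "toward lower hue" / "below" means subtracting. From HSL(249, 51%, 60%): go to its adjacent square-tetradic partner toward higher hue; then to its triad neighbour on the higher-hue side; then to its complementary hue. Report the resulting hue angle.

279°

249 + 90 = 339°   (square ↑)
339 + 120 = 459 → 459 − 360 = 99°   (triadic ↑)
99 + 180 = 279°   (complement)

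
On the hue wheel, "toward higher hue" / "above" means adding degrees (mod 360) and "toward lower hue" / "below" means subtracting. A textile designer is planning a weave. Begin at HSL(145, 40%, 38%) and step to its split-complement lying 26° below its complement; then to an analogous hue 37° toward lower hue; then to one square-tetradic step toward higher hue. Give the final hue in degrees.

352°

145 + 154 = 299°   (split-comp 26° ↓)
299 − 37 = 262°   (analog 37° ↓)
262 + 90 = 352°   (square ↑)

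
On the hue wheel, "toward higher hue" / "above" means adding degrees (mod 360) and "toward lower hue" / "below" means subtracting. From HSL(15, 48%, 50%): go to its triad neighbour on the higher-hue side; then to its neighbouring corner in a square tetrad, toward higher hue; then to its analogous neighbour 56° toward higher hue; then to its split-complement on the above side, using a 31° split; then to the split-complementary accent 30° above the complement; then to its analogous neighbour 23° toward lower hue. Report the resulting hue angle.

319°

15 + 120 = 135°   (triadic ↑)
135 + 90 = 225°   (square ↑)
225 + 56 = 281°   (analog 56° ↑)
281 + 211 = 492 → 492 − 360 = 132°   (split-comp 31° ↑)
132 + 210 = 342°   (split-comp 30° ↑)
342 − 23 = 319°   (analog 23° ↓)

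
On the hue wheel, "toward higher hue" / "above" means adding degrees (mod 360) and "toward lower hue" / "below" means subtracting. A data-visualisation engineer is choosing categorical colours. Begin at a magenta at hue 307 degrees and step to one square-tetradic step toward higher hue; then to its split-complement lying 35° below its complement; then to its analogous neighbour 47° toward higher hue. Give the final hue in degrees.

229°

307 + 90 = 397 → 397 − 360 = 37°   (square ↑)
37 + 145 = 182°   (split-comp 35° ↓)
182 + 47 = 229°   (analog 47° ↑)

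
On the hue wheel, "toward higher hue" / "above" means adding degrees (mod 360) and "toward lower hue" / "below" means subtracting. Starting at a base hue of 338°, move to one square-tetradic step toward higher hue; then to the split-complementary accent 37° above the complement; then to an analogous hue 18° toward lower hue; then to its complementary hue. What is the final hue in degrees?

87°

square ↑ +90°: 338 + 90 = 428 → 428 − 360 = 68°
split-comp 37° ↑ +217°: 68 + 217 = 285°
analog 18° ↓ −18°: 285 − 18 = 267°
complement +180°: 267 + 180 = 447 → 447 − 360 = 87°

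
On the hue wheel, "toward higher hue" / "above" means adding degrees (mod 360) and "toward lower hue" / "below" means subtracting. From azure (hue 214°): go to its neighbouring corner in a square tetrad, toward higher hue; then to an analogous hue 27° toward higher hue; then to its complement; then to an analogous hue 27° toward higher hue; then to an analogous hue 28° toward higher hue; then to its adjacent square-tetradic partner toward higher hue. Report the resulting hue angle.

+90° (square ↑): 214 + 90 = 304°
+27° (analog 27° ↑): 304 + 27 = 331°
+180° (complement): 331 + 180 = 511 → 511 − 360 = 151°
+27° (analog 27° ↑): 151 + 27 = 178°
+28° (analog 28° ↑): 178 + 28 = 206°
+90° (square ↑): 206 + 90 = 296°

296°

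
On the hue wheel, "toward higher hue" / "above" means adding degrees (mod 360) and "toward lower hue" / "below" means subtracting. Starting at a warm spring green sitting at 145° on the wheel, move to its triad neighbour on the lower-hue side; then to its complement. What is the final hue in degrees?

205°

145 − 120 = 25°   (triadic ↓)
25 + 180 = 205°   (complement)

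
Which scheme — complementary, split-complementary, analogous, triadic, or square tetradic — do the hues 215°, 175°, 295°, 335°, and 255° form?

analogous

Sort the hues: 175°, 215°, 255°, 295°, 335°.
Successive gaps around the wheel: 40°, 40°, 40°, 40°, 200°.
A run of hues at equal small steps (40°) with one large closing gap is an analogous group.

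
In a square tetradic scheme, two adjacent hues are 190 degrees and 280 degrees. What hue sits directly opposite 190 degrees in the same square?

10°

A square tetradic scheme places four hues 90° apart; opposite corners are 180° apart.
190 + 180 = 370 → 370 − 360 = 10°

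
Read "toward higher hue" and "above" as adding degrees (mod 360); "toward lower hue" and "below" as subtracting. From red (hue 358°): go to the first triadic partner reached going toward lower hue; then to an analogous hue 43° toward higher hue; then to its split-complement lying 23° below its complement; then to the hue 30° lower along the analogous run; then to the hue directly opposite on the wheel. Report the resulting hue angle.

228°

triadic ↓ −120°: 358 − 120 = 238°
analog 43° ↑ +43°: 238 + 43 = 281°
split-comp 23° ↓ +157°: 281 + 157 = 438 → 438 − 360 = 78°
analog 30° ↓ −30°: 78 − 30 = 48°
complement +180°: 48 + 180 = 228°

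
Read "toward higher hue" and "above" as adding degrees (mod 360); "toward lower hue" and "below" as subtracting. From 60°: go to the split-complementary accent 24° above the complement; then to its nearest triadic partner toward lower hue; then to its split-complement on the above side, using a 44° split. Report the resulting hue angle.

60 + 204 = 264°   (split-comp 24° ↑)
264 − 120 = 144°   (triadic ↓)
144 + 224 = 368 → 368 − 360 = 8°   (split-comp 44° ↑)

8°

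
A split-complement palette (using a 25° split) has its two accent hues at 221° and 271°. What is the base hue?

The accents sit 25° either side of the complement, so the complement is their short-arc midpoint on the wheel.
Short-arc midpoint of 221° and 271°: 246°.
Base is 180° from the complement: 246 − 180 = 66°

66°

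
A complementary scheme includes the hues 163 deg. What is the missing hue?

The complement sits 180° across the wheel.
The full set through 163° is {163°, 343°}.
Given {163°}, the missing hue is 343°.

343°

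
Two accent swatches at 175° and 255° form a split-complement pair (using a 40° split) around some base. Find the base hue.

35°

The accents sit 40° either side of the complement, so the complement is their short-arc midpoint on the wheel.
Short-arc midpoint of 175° and 255°: 215°.
Base is 180° from the complement: 215 − 180 = 35°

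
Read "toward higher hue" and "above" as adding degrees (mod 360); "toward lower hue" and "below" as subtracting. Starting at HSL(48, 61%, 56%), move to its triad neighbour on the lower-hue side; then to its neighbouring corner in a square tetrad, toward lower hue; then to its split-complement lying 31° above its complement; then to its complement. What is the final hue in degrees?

triadic ↓ −120°: 48 − 120 = -72 → -72 + 360 = 288°
square ↓ −90°: 288 − 90 = 198°
split-comp 31° ↑ +211°: 198 + 211 = 409 → 409 − 360 = 49°
complement +180°: 49 + 180 = 229°

229°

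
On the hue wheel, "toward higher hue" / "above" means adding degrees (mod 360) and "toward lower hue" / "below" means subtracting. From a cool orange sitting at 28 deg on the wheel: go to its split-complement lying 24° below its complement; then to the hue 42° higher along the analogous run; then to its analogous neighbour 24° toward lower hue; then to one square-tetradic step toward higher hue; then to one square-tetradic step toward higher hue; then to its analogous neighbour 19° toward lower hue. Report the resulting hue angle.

3°

+156° (split-comp 24° ↓): 28 + 156 = 184°
+42° (analog 42° ↑): 184 + 42 = 226°
−24° (analog 24° ↓): 226 − 24 = 202°
+90° (square ↑): 202 + 90 = 292°
+90° (square ↑): 292 + 90 = 382 → 382 − 360 = 22°
−19° (analog 19° ↓): 22 − 19 = 3°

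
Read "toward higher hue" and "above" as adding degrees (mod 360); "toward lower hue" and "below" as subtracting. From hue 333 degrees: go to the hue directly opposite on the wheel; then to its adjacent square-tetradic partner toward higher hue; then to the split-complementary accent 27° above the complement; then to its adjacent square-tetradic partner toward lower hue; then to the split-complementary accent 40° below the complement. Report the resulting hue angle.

140°

+180° (complement): 333 + 180 = 513 → 513 − 360 = 153°
+90° (square ↑): 153 + 90 = 243°
+207° (split-comp 27° ↑): 243 + 207 = 450 → 450 − 360 = 90°
−90° (square ↓): 90 − 90 = 0°
+140° (split-comp 40° ↓): 0 + 140 = 140°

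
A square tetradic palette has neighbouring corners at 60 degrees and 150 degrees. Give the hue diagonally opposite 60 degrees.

A square tetradic scheme places four hues 90° apart; opposite corners are 180° apart.
60 + 180 = 240°

240°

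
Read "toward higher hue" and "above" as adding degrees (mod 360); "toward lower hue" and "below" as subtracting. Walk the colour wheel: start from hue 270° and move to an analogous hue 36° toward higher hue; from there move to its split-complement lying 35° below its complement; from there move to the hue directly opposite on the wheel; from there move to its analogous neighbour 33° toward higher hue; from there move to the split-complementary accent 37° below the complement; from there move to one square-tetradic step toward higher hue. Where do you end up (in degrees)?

270 + 36 = 306°   (analog 36° ↑)
306 + 145 = 451 → 451 − 360 = 91°   (split-comp 35° ↓)
91 + 180 = 271°   (complement)
271 + 33 = 304°   (analog 33° ↑)
304 + 143 = 447 → 447 − 360 = 87°   (split-comp 37° ↓)
87 + 90 = 177°   (square ↑)

177°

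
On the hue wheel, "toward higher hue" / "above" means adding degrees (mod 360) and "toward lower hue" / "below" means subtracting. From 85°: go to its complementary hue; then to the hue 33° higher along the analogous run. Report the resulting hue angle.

85 + 180 = 265°   (complement)
265 + 33 = 298°   (analog 33° ↑)

298°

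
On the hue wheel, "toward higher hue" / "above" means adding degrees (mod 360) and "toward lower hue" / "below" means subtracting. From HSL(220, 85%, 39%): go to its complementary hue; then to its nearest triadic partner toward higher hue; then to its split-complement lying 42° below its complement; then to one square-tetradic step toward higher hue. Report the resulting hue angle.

28°

complement +180°: 220 + 180 = 400 → 400 − 360 = 40°
triadic ↑ +120°: 40 + 120 = 160°
split-comp 42° ↓ +138°: 160 + 138 = 298°
square ↑ +90°: 298 + 90 = 388 → 388 − 360 = 28°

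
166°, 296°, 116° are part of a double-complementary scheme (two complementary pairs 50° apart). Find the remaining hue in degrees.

A rectangular tetradic uses two complementary pairs 50° apart: offsets 0°, 50°, 180°, 230°.
Among {116°, 166°, 296°}, 296° and 116° are a 180° pair.
The remaining hue 166° needs its own complement: 166 + 180 = 346°

346°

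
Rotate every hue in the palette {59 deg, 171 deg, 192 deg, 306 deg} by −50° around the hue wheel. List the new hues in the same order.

59 − 50 = 9°
171 − 50 = 121°
192 − 50 = 142°
306 − 50 = 256°

9°, 121°, 142°, 256°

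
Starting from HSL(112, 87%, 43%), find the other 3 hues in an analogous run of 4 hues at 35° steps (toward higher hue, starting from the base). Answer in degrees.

147°, 182°, and 217°

Analogous hues sit every 35° along the wheel.
112 + 35 = 147°
112 + 70 = 182°
112 + 105 = 217°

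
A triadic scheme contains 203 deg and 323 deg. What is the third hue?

A triad spaces three hues 120° apart.
The full set is {83°, 203°, 323°}.

83°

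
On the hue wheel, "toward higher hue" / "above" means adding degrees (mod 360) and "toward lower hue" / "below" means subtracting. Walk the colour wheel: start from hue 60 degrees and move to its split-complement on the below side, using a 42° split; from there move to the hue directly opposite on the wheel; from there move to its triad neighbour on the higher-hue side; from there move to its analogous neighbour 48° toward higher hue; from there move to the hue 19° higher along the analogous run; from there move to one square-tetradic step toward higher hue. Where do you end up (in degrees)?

split-comp 42° ↓ +138°: 60 + 138 = 198°
complement +180°: 198 + 180 = 378 → 378 − 360 = 18°
triadic ↑ +120°: 18 + 120 = 138°
analog 48° ↑ +48°: 138 + 48 = 186°
analog 19° ↑ +19°: 186 + 19 = 205°
square ↑ +90°: 205 + 90 = 295°

295°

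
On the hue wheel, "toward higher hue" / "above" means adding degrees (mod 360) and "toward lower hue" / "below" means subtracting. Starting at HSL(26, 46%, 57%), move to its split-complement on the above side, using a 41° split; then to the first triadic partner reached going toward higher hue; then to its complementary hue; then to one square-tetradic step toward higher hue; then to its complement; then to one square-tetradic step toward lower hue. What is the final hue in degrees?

7°

26 + 221 = 247°   (split-comp 41° ↑)
247 + 120 = 367 → 367 − 360 = 7°   (triadic ↑)
7 + 180 = 187°   (complement)
187 + 90 = 277°   (square ↑)
277 + 180 = 457 → 457 − 360 = 97°   (complement)
97 − 90 = 7°   (square ↓)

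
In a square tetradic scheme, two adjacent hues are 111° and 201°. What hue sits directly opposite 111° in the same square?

A square tetradic scheme places four hues 90° apart; opposite corners are 180° apart.
111 + 180 = 291°

291°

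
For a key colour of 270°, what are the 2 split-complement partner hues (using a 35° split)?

Split-complementary hues sit 35° either side of the complement.
Complement of 270°: 270 + 180 = 450 → 450 − 360 = 90°
90 − 35 = 55°
90 + 35 = 125°

55° and 125°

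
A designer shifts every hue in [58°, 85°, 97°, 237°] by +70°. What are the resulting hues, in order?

58 + 70 = 128°
85 + 70 = 155°
97 + 70 = 167°
237 + 70 = 307°

128°, 155°, 167°, 307°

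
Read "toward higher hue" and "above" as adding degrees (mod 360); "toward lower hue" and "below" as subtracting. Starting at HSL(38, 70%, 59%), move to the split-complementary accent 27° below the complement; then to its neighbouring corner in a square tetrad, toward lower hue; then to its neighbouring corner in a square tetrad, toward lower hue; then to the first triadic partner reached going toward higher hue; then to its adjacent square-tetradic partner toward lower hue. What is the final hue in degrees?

split-comp 27° ↓ +153°: 38 + 153 = 191°
square ↓ −90°: 191 − 90 = 101°
square ↓ −90°: 101 − 90 = 11°
triadic ↑ +120°: 11 + 120 = 131°
square ↓ −90°: 131 − 90 = 41°

41°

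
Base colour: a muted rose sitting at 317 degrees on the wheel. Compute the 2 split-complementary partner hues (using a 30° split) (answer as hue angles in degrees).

Split-complementary hues sit 30° either side of the complement.
Complement of 317 degrees: 317 + 180 = 497 → 497 − 360 = 137°
137 − 30 = 107°
137 + 30 = 167°

107° and 167°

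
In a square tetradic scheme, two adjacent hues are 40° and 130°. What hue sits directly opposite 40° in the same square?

220°

A square tetradic scheme places four hues 90° apart; opposite corners are 180° apart.
40 + 180 = 220°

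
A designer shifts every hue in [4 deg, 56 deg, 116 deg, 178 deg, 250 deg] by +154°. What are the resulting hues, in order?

158°, 210°, 270°, 332°, 44°

4 + 154 = 158°
56 + 154 = 210°
116 + 154 = 270°
178 + 154 = 332°
250 + 154 = 404 → 404 − 360 = 44°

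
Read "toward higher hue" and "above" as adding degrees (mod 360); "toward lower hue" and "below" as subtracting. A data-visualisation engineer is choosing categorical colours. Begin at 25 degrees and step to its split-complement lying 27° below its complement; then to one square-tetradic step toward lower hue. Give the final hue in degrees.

88°

25 + 153 = 178°   (split-comp 27° ↓)
178 − 90 = 88°   (square ↓)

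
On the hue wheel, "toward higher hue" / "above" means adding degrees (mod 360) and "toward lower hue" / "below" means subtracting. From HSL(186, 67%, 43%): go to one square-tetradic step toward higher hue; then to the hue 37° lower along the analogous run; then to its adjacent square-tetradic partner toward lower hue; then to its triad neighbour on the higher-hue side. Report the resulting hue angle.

186 + 90 = 276°   (square ↑)
276 − 37 = 239°   (analog 37° ↓)
239 − 90 = 149°   (square ↓)
149 + 120 = 269°   (triadic ↑)

269°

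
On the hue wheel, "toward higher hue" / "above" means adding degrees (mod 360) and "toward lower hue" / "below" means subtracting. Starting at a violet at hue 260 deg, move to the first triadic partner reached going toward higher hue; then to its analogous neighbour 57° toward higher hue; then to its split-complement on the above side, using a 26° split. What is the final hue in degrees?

283°

+120° (triadic ↑): 260 + 120 = 380 → 380 − 360 = 20°
+57° (analog 57° ↑): 20 + 57 = 77°
+206° (split-comp 26° ↑): 77 + 206 = 283°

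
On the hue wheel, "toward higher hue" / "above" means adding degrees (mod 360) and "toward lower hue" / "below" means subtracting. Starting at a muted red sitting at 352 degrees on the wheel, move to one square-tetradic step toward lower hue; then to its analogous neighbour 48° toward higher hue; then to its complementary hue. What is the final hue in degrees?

352 − 90 = 262°   (square ↓)
262 + 48 = 310°   (analog 48° ↑)
310 + 180 = 490 → 490 − 360 = 130°   (complement)

130°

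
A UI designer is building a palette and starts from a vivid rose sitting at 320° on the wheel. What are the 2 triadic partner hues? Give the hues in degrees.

80° and 200°

320 + 120 = 440 → 440 − 360 = 80°
320 + 240 = 560 → 560 − 360 = 200°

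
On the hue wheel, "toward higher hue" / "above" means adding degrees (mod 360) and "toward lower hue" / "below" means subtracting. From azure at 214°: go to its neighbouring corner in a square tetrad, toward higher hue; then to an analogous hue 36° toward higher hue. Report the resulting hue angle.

214 + 90 = 304°   (square ↑)
304 + 36 = 340°   (analog 36° ↑)

340°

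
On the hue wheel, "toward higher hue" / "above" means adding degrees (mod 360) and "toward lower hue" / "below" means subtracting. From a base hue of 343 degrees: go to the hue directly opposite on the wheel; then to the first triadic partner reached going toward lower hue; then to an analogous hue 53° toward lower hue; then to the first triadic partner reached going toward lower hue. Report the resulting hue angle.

230°

complement +180°: 343 + 180 = 523 → 523 − 360 = 163°
triadic ↓ −120°: 163 − 120 = 43°
analog 53° ↓ −53°: 43 − 53 = -10 → -10 + 360 = 350°
triadic ↓ −120°: 350 − 120 = 230°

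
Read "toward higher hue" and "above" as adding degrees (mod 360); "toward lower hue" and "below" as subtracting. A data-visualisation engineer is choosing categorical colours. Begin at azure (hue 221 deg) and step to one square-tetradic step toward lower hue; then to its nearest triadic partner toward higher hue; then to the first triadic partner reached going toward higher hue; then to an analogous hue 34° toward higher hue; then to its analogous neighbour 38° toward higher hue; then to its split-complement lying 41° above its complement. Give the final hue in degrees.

304°

square ↓ −90°: 221 − 90 = 131°
triadic ↑ +120°: 131 + 120 = 251°
triadic ↑ +120°: 251 + 120 = 371 → 371 − 360 = 11°
analog 34° ↑ +34°: 11 + 34 = 45°
analog 38° ↑ +38°: 45 + 38 = 83°
split-comp 41° ↑ +221°: 83 + 221 = 304°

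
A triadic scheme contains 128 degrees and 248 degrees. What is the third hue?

8°

A triad spaces three hues 120° apart.
The full set is {8°, 128°, 248°}.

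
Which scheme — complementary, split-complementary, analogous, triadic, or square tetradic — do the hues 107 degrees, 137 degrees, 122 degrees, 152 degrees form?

Sort the hues: 107°, 122°, 137°, 152°.
Successive gaps around the wheel: 15°, 15°, 15°, 315°.
A run of hues at equal small steps (15°) with one large closing gap is an analogous group.

analogous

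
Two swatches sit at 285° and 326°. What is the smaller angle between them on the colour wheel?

41°

|285 − 326| = 41.
41 ≤ 180, so the shorter arc is 41°.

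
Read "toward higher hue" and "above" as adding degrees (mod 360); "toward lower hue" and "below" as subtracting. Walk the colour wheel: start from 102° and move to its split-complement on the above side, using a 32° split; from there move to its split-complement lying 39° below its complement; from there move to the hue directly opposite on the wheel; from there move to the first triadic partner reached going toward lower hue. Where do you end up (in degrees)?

155°

+212° (split-comp 32° ↑): 102 + 212 = 314°
+141° (split-comp 39° ↓): 314 + 141 = 455 → 455 − 360 = 95°
+180° (complement): 95 + 180 = 275°
−120° (triadic ↓): 275 − 120 = 155°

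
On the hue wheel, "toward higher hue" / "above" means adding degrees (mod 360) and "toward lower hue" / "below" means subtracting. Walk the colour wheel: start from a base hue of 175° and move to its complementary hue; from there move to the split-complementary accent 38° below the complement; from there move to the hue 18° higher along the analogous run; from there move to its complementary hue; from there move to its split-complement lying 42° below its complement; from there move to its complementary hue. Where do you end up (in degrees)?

complement +180°: 175 + 180 = 355°
split-comp 38° ↓ +142°: 355 + 142 = 497 → 497 − 360 = 137°
analog 18° ↑ +18°: 137 + 18 = 155°
complement +180°: 155 + 180 = 335°
split-comp 42° ↓ +138°: 335 + 138 = 473 → 473 − 360 = 113°
complement +180°: 113 + 180 = 293°

293°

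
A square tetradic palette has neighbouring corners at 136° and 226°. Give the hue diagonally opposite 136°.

A square tetradic scheme places four hues 90° apart; opposite corners are 180° apart.
136 + 180 = 316°

316°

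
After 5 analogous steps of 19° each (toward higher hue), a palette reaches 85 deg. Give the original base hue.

5 steps of 19° (toward higher hue) give a net shift of +95°.
Start = end − shift: 85 − 95 = -10 → -10 + 360 = 350°

350°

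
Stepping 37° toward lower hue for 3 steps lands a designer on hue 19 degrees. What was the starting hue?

130°

3 steps of 37° (toward lower hue) give a net shift of −111°.
Start = end − shift: 19 + 111 = 130°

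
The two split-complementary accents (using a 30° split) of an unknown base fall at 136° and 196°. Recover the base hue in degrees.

346°

The accents sit 30° either side of the complement, so the complement is their short-arc midpoint on the wheel.
Short-arc midpoint of 136° and 196°: 166°.
Base is 180° from the complement: 166 − 180 = -14 → -14 + 360 = 346°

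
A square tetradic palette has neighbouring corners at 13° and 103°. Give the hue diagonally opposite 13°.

A square tetradic scheme places four hues 90° apart; opposite corners are 180° apart.
13 + 180 = 193°

193°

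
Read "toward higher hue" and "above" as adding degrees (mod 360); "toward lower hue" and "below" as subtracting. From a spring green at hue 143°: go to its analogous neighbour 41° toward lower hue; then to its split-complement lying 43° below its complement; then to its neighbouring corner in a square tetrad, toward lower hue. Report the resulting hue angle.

149°

143 − 41 = 102°   (analog 41° ↓)
102 + 137 = 239°   (split-comp 43° ↓)
239 − 90 = 149°   (square ↓)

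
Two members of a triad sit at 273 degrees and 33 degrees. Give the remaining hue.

A triad spaces three hues 120° apart.
The full set is {33°, 153°, 273°}.

153°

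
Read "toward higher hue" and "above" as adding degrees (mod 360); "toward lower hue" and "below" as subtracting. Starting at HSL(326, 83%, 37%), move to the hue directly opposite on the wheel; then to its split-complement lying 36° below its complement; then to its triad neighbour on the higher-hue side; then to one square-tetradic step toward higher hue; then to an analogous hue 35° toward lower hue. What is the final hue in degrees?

complement +180°: 326 + 180 = 506 → 506 − 360 = 146°
split-comp 36° ↓ +144°: 146 + 144 = 290°
triadic ↑ +120°: 290 + 120 = 410 → 410 − 360 = 50°
square ↑ +90°: 50 + 90 = 140°
analog 35° ↓ −35°: 140 − 35 = 105°

105°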